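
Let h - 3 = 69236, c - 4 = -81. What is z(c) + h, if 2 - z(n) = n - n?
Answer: 69241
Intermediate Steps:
c = -77 (c = 4 - 81 = -77)
z(n) = 2 (z(n) = 2 - (n - n) = 2 - 1*0 = 2 + 0 = 2)
h = 69239 (h = 3 + 69236 = 69239)
z(c) + h = 2 + 69239 = 69241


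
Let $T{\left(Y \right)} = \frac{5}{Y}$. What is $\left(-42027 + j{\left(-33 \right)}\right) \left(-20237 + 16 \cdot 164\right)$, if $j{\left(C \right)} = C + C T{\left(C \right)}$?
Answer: $740714715$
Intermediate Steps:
$j{\left(C \right)} = 5 + C$ ($j{\left(C \right)} = C + C \frac{5}{C} = C + 5 = 5 + C$)
$\left(-42027 + j{\left(-33 \right)}\right) \left(-20237 + 16 \cdot 164\right) = \left(-42027 + \left(5 - 33\right)\right) \left(-20237 + 16 \cdot 164\right) = \left(-42027 - 28\right) \left(-20237 + 2624\right) = \left(-42055\right) \left(-17613\right) = 740714715$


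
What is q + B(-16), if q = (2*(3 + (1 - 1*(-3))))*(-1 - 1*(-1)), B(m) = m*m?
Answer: 256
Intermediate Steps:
B(m) = m**2
q = 0 (q = (2*(3 + (1 + 3)))*(-1 + 1) = (2*(3 + 4))*0 = (2*7)*0 = 14*0 = 0)
q + B(-16) = 0 + (-16)**2 = 0 + 256 = 256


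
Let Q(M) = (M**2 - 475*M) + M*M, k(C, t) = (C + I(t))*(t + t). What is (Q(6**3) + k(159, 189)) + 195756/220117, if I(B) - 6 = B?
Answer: 27410045064/220117 ≈ 1.2452e+5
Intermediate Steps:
I(B) = 6 + B
k(C, t) = 2*t*(6 + C + t) (k(C, t) = (C + (6 + t))*(t + t) = (6 + C + t)*(2*t) = 2*t*(6 + C + t))
Q(M) = -475*M + 2*M**2 (Q(M) = (M**2 - 475*M) + M**2 = -475*M + 2*M**2)
(Q(6**3) + k(159, 189)) + 195756/220117 = (6**3*(-475 + 2*6**3) + 2*189*(6 + 159 + 189)) + 195756/220117 = (216*(-475 + 2*216) + 2*189*354) + 195756*(1/220117) = (216*(-475 + 432) + 133812) + 195756/220117 = (216*(-43) + 133812) + 195756/220117 = (-9288 + 133812) + 195756/220117 = 124524 + 195756/220117 = 27410045064/220117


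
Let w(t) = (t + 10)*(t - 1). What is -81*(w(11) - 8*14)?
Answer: -7938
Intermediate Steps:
w(t) = (-1 + t)*(10 + t) (w(t) = (10 + t)*(-1 + t) = (-1 + t)*(10 + t))
-81*(w(11) - 8*14) = -81*((-10 + 11**2 + 9*11) - 8*14) = -81*((-10 + 121 + 99) - 112) = -81*(210 - 112) = -81*98 = -7938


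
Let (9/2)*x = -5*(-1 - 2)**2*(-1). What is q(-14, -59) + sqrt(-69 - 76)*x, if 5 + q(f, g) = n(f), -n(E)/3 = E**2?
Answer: -593 + 10*I*sqrt(145) ≈ -593.0 + 120.42*I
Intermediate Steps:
n(E) = -3*E**2
q(f, g) = -5 - 3*f**2
x = 10 (x = 2*(-5*(-1 - 2)**2*(-1))/9 = 2*(-5*(-3)**2*(-1))/9 = 2*(-5*9*(-1))/9 = 2*(-45*(-1))/9 = (2/9)*45 = 10)
q(-14, -59) + sqrt(-69 - 76)*x = (-5 - 3*(-14)**2) + sqrt(-69 - 76)*10 = (-5 - 3*196) + sqrt(-145)*10 = (-5 - 588) + (I*sqrt(145))*10 = -593 + 10*I*sqrt(145)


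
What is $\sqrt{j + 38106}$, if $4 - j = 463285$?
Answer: $5 i \sqrt{17007} \approx 652.05 i$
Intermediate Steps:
$j = -463281$ ($j = 4 - 463285 = -463281$)
$\sqrt{j + 38106} = \sqrt{-463281 + 38106} = \sqrt{-425175} = 5 i \sqrt{17007}$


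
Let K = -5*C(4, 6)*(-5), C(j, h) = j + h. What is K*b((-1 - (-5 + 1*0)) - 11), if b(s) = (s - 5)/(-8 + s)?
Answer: 200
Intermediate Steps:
C(j, h) = h + j
K = 250 (K = -5*(6 + 4)*(-5) = -5*10*(-5) = -50*(-5) = 250)
b(s) = (-5 + s)/(-8 + s)
K*b((-1 - (-5 + 1*0)) - 11) = 250*((-5 + ((-1 - (-5 + 1*0)) - 11))/(-8 + ((-1 - (-5 + 1*0)) - 11))) = 250*((-5 + ((-1 - (-5 + 0)) - 11))/(-8 + ((-1 - (-5 + 0)) - 11))) = 250*((-5 + ((-1 - 1*(-5)) - 11))/(-8 + ((-1 - 1*(-5)) - 11))) = 250*((-5 + ((-1 + 5) - 11))/(-8 + ((-1 + 5) - 11))) = 250*((-5 + (4 - 11))/(-8 + (4 - 11))) = 250*((-5 - 7)/(-8 - 7)) = 250*(-12/(-15)) = 250*(-1/15*(-12)) = 250*(4/5) = 200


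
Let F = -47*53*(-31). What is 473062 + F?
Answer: 550283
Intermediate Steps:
F = 77221 (F = -2491*(-31) = 77221)
473062 + F = 473062 + 77221 = 550283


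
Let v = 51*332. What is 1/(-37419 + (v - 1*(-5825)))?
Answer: -1/14662 ≈ -6.8204e-5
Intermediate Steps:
v = 16932
1/(-37419 + (v - 1*(-5825))) = 1/(-37419 + (16932 - 1*(-5825))) = 1/(-37419 + (16932 + 5825)) = 1/(-37419 + 22757) = 1/(-14662) = -1/14662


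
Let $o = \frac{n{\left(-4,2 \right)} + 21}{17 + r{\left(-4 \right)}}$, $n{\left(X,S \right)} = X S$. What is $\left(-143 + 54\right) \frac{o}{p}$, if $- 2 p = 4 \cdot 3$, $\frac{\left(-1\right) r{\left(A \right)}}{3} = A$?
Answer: $\frac{1157}{174} \approx 6.6494$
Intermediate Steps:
$r{\left(A \right)} = - 3 A$
$n{\left(X,S \right)} = S X$
$p = -6$ ($p = - \frac{4 \cdot 3}{2} = \left(- \frac{1}{2}\right) 12 = -6$)
$o = \frac{13}{29}$ ($o = \frac{2 \left(-4\right) + 21}{17 - -12} = \frac{-8 + 21}{17 + 12} = \frac{13}{29} \approx 0.44828$)
$\left(-143 + 54\right) \frac{o}{p} = \left(-143 + 54\right) \frac{13}{29 \left(-6\right)} = - 89 \cdot \frac{13}{29} \left(- \frac{1}{6}\right) = \left(-89\right) \left(- \frac{13}{174}\right) = \frac{1157}{174}$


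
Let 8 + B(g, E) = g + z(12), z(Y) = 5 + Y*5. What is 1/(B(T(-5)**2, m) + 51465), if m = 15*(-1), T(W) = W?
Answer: 1/51547 ≈ 1.9400e-5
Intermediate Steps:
z(Y) = 5 + 5*Y
m = -15
B(g, E) = 57 + g (B(g, E) = -8 + (g + (5 + 5*12)) = -8 + (g + (5 + 60)) = -8 + (g + 65) = -8 + (65 + g) = 57 + g)
1/(B(T(-5)**2, m) + 51465) = 1/((57 + (-5)**2) + 51465) = 1/((57 + 25) + 51465) = 1/(82 + 51465) = 1/51547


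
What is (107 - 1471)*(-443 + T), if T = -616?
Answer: 1444476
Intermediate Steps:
(107 - 1471)*(-443 + T) = (107 - 1471)*(-443 - 616) = -1364*(-1059) = 1444476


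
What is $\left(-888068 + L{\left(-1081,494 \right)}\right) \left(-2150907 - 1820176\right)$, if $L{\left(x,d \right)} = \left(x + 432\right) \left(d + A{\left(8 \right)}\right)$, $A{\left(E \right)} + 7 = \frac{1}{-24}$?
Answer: $\frac{114758322220085}{24} \approx 4.7816 \cdot 10^{12}$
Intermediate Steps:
$A{\left(E \right)} = - \frac{169}{24}$ ($A{\left(E \right)} = -7 + \frac{1}{-24} = -7 - \frac{1}{24} = - \frac{169}{24}$)
$L{\left(x,d \right)} = \left(432 + x\right) \left(- \frac{169}{24} + d\right)$ ($L{\left(x,d \right)} = \left(x + 432\right) \left(d - \frac{169}{24}\right) = \left(432 + x\right) \left(- \frac{169}{24} + d\right)$)
$\left(-888068 + L{\left(-1081,494 \right)}\right) \left(-2150907 - 1820176\right) = \left(-888068 + \left(-3042 + 432 \cdot 494 - - \frac{182689}{24} + 494 \left(-1081\right)\right)\right) \left(-2150907 - 1820176\right) = \left(-888068 + \left(-3042 + 213408 + \frac{182689}{24} - 534014\right)\right) \left(-3971083\right) = \left(-888068 - \frac{7584863}{24}\right) \left(-3971083\right) = \left(- \frac{28898495}{24}\right) \left(-3971083\right) = \frac{114758322220085}{24}$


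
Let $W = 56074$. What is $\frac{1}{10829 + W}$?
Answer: $\frac{1}{66903} \approx 1.4947 \cdot 10^{-5}$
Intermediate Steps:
$\frac{1}{10829 + W} = \frac{1}{10829 + 56074} = \frac{1}{66903}$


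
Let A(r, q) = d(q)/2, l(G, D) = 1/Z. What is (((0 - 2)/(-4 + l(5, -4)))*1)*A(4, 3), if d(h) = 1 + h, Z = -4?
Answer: 16/17 ≈ 0.94118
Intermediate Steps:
l(G, D) = -1/4 (l(G, D) = 1/(-4) = -1/4)
A(r, q) = 1/2 + q/2 (A(r, q) = (1 + q)/2 = (1 + q)*(1/2) = 1/2 + q/2)
(((0 - 2)/(-4 + l(5, -4)))*1)*A(4, 3) = (((0 - 2)/(-4 - 1/4))*1)*(1/2 + (1/2)*3) = (-2/(-17/4)*1)*(1/2 + 3/2) = (-2*(-4/17)*1)*2 = ((8/17)*1)*2 = (8/17)*2 = 16/17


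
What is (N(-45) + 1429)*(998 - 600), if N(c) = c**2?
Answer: 1374692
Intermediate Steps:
(N(-45) + 1429)*(998 - 600) = ((-45)**2 + 1429)*(998 - 600) = (2025 + 1429)*398 = 3454*398 = 1374692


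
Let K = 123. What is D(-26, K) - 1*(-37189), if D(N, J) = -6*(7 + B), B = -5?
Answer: 37177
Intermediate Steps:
D(N, J) = -12 (D(N, J) = -6*(7 - 5) = -6*2 = -12)
D(-26, K) - 1*(-37189) = -12 - 1*(-37189) = -12 + 37189 = 37177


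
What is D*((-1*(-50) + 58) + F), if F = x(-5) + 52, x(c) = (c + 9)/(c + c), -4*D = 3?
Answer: -1197/10 ≈ -119.70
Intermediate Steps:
D = -¾ (D = -¼*3 = -¾ ≈ -0.75000)
x(c) = (9 + c)/(2*c) (x(c) = (9 + c)/((2*c)) = (9 + c)*(1/(2*c)) = (9 + c)/(2*c))
F = 258/5 (F = (½)*(9 - 5)/(-5) + 52 = (½)*(-⅕)*4 + 52 = -⅖ + 52 = 258/5 ≈ 51.600)
D*((-1*(-50) + 58) + F) = -3*((-1*(-50) + 58) + 258/5)/4 = -3*((50 + 58) + 258/5)/4 = -3*(108 + 258/5)/4 = -¾*798/5 = -1197/10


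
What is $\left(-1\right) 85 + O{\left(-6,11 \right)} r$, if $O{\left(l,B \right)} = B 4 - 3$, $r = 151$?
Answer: $6106$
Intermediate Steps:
$O{\left(l,B \right)} = -3 + 4 B$ ($O{\left(l,B \right)} = 4 B - 3 = -3 + 4 B$)
$\left(-1\right) 85 + O{\left(-6,11 \right)} r = \left(-1\right) 85 + \left(-3 + 4 \cdot 11\right) 151 = -85 + \left(-3 + 44\right) 151 = -85 + 41 \cdot 151 = -85 + 6191 = 6106$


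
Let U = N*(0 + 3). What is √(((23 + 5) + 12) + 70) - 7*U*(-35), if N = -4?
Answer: -2940 + √110 ≈ -2929.5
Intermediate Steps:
U = -12 (U = -4*(0 + 3) = -4*3 = -12)
√(((23 + 5) + 12) + 70) - 7*U*(-35) = √(((23 + 5) + 12) + 70) - 7*(-12)*(-35) = √((28 + 12) + 70) + 84*(-35) = √(40 + 70) - 2940 = √110 - 2940 = -2940 + √110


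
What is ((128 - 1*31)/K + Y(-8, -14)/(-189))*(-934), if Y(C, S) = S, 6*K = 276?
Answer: -1266037/621 ≈ -2038.7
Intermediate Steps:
K = 46 (K = (1/6)*276 = 46)
((128 - 1*31)/K + Y(-8, -14)/(-189))*(-934) = ((128 - 1*31)/46 - 14/(-189))*(-934) = ((128 - 31)*(1/46) - 14*(-1/189))*(-934) = (97*(1/46) + 2/27)*(-934) = (97/46 + 2/27)*(-934) = (2711/1242)*(-934) = -1266037/621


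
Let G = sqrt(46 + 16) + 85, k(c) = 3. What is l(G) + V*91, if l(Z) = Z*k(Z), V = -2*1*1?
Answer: 73 + 3*sqrt(62) ≈ 96.622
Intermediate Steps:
V = -2 (V = -2*1 = -2)
G = 85 + sqrt(62) (G = sqrt(62) + 85 = 85 + sqrt(62) ≈ 92.874)
l(Z) = 3*Z (l(Z) = Z*3 = 3*Z)
l(G) + V*91 = 3*(85 + sqrt(62)) - 2*91 = (255 + 3*sqrt(62)) - 182 = 73 + 3*sqrt(62)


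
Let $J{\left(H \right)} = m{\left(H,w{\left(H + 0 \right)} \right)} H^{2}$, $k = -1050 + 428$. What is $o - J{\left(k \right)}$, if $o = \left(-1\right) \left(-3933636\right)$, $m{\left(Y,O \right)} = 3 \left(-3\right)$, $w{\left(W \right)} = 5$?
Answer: $7415592$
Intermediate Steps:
$m{\left(Y,O \right)} = -9$
$k = -622$
$J{\left(H \right)} = - 9 H^{2}$
$o = 3933636$
$o - J{\left(k \right)} = 3933636 - - 9 \left(-622\right)^{2} = 3933636 - \left(-9\right) 386884 = 3933636 - -3481956 = 3933636 + 3481956 = 7415592$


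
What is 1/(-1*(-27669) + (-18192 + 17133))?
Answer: 1/26610 ≈ 3.7580e-5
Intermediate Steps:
1/(-1*(-27669) + (-18192 + 17133)) = 1/(27669 - 1059) = 1/26610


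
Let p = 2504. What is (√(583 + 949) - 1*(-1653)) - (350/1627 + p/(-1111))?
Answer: 2991642999/1807597 + 2*√383 ≈ 1694.2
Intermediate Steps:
(√(583 + 949) - 1*(-1653)) - (350/1627 + p/(-1111)) = (√(583 + 949) - 1*(-1653)) - (350/1627 + 2504/(-1111)) = (√1532 + 1653) - (350*(1/1627) + 2504*(-1/1111)) = (2*√383 + 1653) - (350/1627 - 2504/1111) = (1653 + 2*√383) - 1*(-3685158/1807597) = (1653 + 2*√383) + 3685158/1807597 = 2991642999/1807597 + 2*√383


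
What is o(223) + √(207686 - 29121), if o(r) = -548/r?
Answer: -548/223 + √178565 ≈ 420.11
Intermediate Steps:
o(223) + √(207686 - 29121) = -548/223 + √(207686 - 29121) = -548*1/223 + √178565 = -548/223 + √178565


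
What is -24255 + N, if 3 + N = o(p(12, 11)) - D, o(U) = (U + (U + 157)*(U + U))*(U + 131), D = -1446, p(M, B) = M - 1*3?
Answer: 396768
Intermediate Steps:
p(M, B) = -3 + M (p(M, B) = M - 3 = -3 + M)
o(U) = (131 + U)*(U + 2*U*(157 + U)) (o(U) = (U + (157 + U)*(2*U))*(131 + U) = (U + 2*U*(157 + U))*(131 + U) = (131 + U)*(U + 2*U*(157 + U)))
N = 421023 (N = -3 + ((-3 + 12)*(41265 + 2*(-3 + 12)**2 + 577*(-3 + 12)) - 1*(-1446)) = -3 + (9*(41265 + 2*9**2 + 577*9) + 1446) = -3 + (9*(41265 + 2*81 + 5193) + 1446) = -3 + (9*(41265 + 162 + 5193) + 1446) = -3 + (9*46620 + 1446) = -3 + (419580 + 1446) = -3 + 421026 = 421023)
-24255 + N = -24255 + 421023 = 396768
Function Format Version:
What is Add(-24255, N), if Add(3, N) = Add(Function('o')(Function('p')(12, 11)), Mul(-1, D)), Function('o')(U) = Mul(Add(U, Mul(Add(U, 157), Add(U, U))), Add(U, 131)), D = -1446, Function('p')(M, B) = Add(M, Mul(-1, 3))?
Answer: 396768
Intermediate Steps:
Function('p')(M, B) = Add(-3, M) (Function('p')(M, B) = Add(M, -3) = Add(-3, M))
Function('o')(U) = Mul(Add(131, U), Add(U, Mul(2, U, Add(157, U)))) (Function('o')(U) = Mul(Add(U, Mul(Add(157, U), Mul(2, U))), Add(131, U)) = Mul(Add(U, Mul(2, U, Add(157, U))), Add(131, U)) = Mul(Add(131, U), Add(U, Mul(2, U, Add(157, U)))))
N = 421023 (N = Add(-3, Add(Mul(Add(-3, 12), Add(41265, Mul(2, Pow(Add(-3, 12), 2)), Mul(577, Add(-3, 12)))), Mul(-1, -1446))) = Add(-3, Add(Mul(9, Add(41265, Mul(2, Pow(9, 2)), Mul(577, 9))), 1446)) = Add(-3, Add(Mul(9, Add(41265, Mul(2, 81), 5193)), 1446)) = Add(-3, Add(Mul(9, Add(41265, 162, 5193)), 1446)) = Add(-3, Add(Mul(9, 46620), 1446)) = Add(-3, Add(419580, 1446)) = Add(-3, 421026) = 421023)
Add(-24255, N) = Add(-24255, 421023) = 396768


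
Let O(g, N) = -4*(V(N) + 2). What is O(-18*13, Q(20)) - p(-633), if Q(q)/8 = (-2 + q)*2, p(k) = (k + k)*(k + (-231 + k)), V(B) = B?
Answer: -1896362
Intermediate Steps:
p(k) = 2*k*(-231 + 2*k) (p(k) = (2*k)*(-231 + 2*k) = 2*k*(-231 + 2*k))
Q(q) = -32 + 16*q (Q(q) = 8*((-2 + q)*2) = 8*(-4 + 2*q) = -32 + 16*q)
O(g, N) = -8 - 4*N (O(g, N) = -4*(N + 2) = -4*(2 + N) = -8 - 4*N)
O(-18*13, Q(20)) - p(-633) = (-8 - 4*(-32 + 16*20)) - 2*(-633)*(-231 + 2*(-633)) = (-8 - 4*(-32 + 320)) - 2*(-633)*(-231 - 1266) = (-8 - 4*288) - 2*(-633)*(-1497) = (-8 - 1152) - 1*1895202 = -1160 - 1895202 = -1896362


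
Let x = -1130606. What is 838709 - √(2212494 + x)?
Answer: 838709 - 4*√67618 ≈ 8.3767e+5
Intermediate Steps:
838709 - √(2212494 + x) = 838709 - √(2212494 - 1130606) = 838709 - √1081888 = 838709 - 4*√67618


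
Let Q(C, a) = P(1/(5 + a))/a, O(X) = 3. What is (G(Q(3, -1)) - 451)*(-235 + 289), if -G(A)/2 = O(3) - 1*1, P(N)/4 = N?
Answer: -24570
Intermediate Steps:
P(N) = 4*N
Q(C, a) = 4/(a*(5 + a)) (Q(C, a) = (4/(5 + a))/a = 4/(a*(5 + a)))
G(A) = -4 (G(A) = -2*(3 - 1*1) = -2*(3 - 1) = -2*2 = -4)
(G(Q(3, -1)) - 451)*(-235 + 289) = (-4 - 451)*(-235 + 289) = -455*54 = -24570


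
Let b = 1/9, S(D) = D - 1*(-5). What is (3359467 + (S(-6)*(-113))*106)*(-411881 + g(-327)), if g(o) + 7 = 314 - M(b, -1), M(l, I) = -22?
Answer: -1387524932640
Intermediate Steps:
S(D) = 5 + D (S(D) = D + 5 = 5 + D)
b = ⅑ ≈ 0.11111
g(o) = 329 (g(o) = -7 + (314 - 1*(-22)) = -7 + (314 + 22) = -7 + 336 = 329)
(3359467 + (S(-6)*(-113))*106)*(-411881 + g(-327)) = (3359467 + ((5 - 6)*(-113))*106)*(-411881 + 329) = (3359467 - 1*(-113)*106)*(-411552) = (3359467 + 113*106)*(-411552) = (3359467 + 11978)*(-411552) = 3371445*(-411552) = -1387524932640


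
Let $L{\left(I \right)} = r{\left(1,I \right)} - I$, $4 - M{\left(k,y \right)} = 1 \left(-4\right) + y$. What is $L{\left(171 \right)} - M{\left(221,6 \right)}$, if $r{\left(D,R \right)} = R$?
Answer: $-2$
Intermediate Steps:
$M{\left(k,y \right)} = 8 - y$ ($M{\left(k,y \right)} = 4 - \left(1 \left(-4\right) + y\right) = 4 - \left(-4 + y\right) = 8 - y$)
$L{\left(I \right)} = 0$ ($L{\left(I \right)} = I - I = 0$)
$L{\left(171 \right)} - M{\left(221,6 \right)} = 0 - \left(8 - 6\right) = 0 - 2 = -2$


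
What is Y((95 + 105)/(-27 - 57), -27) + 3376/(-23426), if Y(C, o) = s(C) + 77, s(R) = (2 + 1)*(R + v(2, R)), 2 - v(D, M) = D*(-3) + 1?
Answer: 7437652/81991 ≈ 90.713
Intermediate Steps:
v(D, M) = 1 + 3*D (v(D, M) = 2 - (D*(-3) + 1) = 2 - (-3*D + 1) = 2 - (1 - 3*D) = 2 + (-1 + 3*D) = 1 + 3*D)
s(R) = 21 + 3*R (s(R) = (2 + 1)*(R + (1 + 3*2)) = 3*(R + (1 + 6)) = 3*(R + 7) = 3*(7 + R) = 21 + 3*R)
Y(C, o) = 98 + 3*C (Y(C, o) = (21 + 3*C) + 77 = 98 + 3*C)
Y((95 + 105)/(-27 - 57), -27) + 3376/(-23426) = (98 + 3*((95 + 105)/(-27 - 57))) + 3376/(-23426) = (98 + 3*(200/(-84))) + 3376*(-1/23426) = (98 + 3*(200*(-1/84))) - 1688/11713 = (98 + 3*(-50/21)) - 1688/11713 = (98 - 50/7) - 1688/11713 = 636/7 - 1688/11713 = 7437652/81991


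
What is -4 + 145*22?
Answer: 3186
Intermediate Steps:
-4 + 145*22 = -4 + 3190 = 3186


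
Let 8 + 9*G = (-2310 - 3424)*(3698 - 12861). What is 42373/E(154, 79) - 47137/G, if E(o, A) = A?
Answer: 2226270770075/4150710086 ≈ 536.36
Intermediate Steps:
G = 52540634/9 (G = -8/9 + ((-2310 - 3424)*(3698 - 12861))/9 = -8/9 + (-5734*(-9163))/9 = -8/9 + (⅑)*52540642 = -8/9 + 52540642/9 = 52540634/9 ≈ 5.8378e+6)
42373/E(154, 79) - 47137/G = 42373/79 - 47137/52540634/9 = 42373*(1/79) - 47137*9/52540634 = 42373/79 - 424233/52540634 = 2226270770075/4150710086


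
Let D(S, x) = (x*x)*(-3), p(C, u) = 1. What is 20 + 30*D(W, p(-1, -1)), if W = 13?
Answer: -70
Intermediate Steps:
D(S, x) = -3*x² (D(S, x) = x²*(-3) = -3*x²)
20 + 30*D(W, p(-1, -1)) = 20 + 30*(-3*1²) = 20 + 30*(-3*1) = 20 + 30*(-3) = 20 - 90 = -70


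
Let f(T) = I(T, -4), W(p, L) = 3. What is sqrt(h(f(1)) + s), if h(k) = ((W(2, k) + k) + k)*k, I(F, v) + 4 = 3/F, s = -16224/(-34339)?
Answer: I*sqrt(622050985)/34339 ≈ 0.72632*I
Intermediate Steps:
s = 16224/34339 (s = -16224*(-1/34339) = 16224/34339 ≈ 0.47247)
I(F, v) = -4 + 3/F
f(T) = -4 + 3/T
h(k) = k*(3 + 2*k) (h(k) = ((3 + k) + k)*k = (3 + 2*k)*k = k*(3 + 2*k))
sqrt(h(f(1)) + s) = sqrt((-4 + 3/1)*(3 + 2*(-4 + 3/1)) + 16224/34339) = sqrt((-4 + 3*1)*(3 + 2*(-4 + 3*1)) + 16224/34339) = sqrt((-4 + 3)*(3 + 2*(-4 + 3)) + 16224/34339) = sqrt(-(3 + 2*(-1)) + 16224/34339) = sqrt(-(3 - 2) + 16224/34339) = sqrt(-1*1 + 16224/34339) = sqrt(-1 + 16224/34339) = sqrt(-18115/34339) = I*sqrt(622050985)/34339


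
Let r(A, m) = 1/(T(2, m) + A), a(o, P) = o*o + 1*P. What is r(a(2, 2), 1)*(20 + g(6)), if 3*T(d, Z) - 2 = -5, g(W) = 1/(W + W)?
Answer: 241/60 ≈ 4.0167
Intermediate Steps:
g(W) = 1/(2*W)
T(d, Z) = -1 (T(d, Z) = 2/3 + (1/3)*(-5) = 2/3 - 5/3 = -1)
a(o, P) = P + o**2 (a(o, P) = o**2 + P = P + o**2)
r(A, m) = 1/(-1 + A)
r(a(2, 2), 1)*(20 + g(6)) = (20 + (1/2)/6)/(-1 + (2 + 2**2)) = (20 + (1/2)*(1/6))/(-1 + (2 + 4)) = (20 + 1/12)/(-1 + 6) = (241/12)/5 = (1/5)*(241/12) = 241/60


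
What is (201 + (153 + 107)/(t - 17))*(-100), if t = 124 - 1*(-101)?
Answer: -20225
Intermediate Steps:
t = 225 (t = 124 + 101 = 225)
(201 + (153 + 107)/(t - 17))*(-100) = (201 + (153 + 107)/(225 - 17))*(-100) = (201 + 260/208)*(-100) = (201 + 260*(1/208))*(-100) = (201 + 5/4)*(-100) = (809/4)*(-100) = -20225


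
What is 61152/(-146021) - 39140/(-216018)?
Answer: -3747335398/15771582189 ≈ -0.23760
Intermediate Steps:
61152/(-146021) - 39140/(-216018) = 61152*(-1/146021) - 39140*(-1/216018) = -61152/146021 + 19570/108009 = -3747335398/15771582189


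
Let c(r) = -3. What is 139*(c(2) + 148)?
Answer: 20155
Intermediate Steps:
139*(c(2) + 148) = 139*(-3 + 148) = 139*145 = 20155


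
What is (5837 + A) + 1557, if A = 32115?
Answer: 39509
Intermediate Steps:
(5837 + A) + 1557 = (5837 + 32115) + 1557 = 37952 + 1557 = 39509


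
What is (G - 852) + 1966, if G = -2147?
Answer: -1033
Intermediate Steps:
(G - 852) + 1966 = (-2147 - 852) + 1966 = -2999 + 1966 = -1033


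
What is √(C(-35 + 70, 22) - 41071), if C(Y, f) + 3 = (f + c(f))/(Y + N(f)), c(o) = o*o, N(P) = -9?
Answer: 9*I*√85657/13 ≈ 202.62*I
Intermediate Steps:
c(o) = o²
C(Y, f) = -3 + (f + f²)/(-9 + Y) (C(Y, f) = -3 + (f + f²)/(Y - 9) = -3 + (f + f²)/(-9 + Y))
√(C(-35 + 70, 22) - 41071) = √((27 + 22 + 22² - 3*(-35 + 70))/(-9 + (-35 + 70)) - 41071) = √((27 + 22 + 484 - 3*35)/(-9 + 35) - 41071) = √((27 + 22 + 484 - 105)/26 - 41071) = √((1/26)*428 - 41071) = √(214/13 - 41071) = √(-533709/13) = 9*I*√85657/13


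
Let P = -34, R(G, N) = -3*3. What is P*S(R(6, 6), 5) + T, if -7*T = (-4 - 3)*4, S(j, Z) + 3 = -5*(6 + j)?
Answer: -404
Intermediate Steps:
R(G, N) = -9
S(j, Z) = -33 - 5*j (S(j, Z) = -3 - 5*(6 + j) = -3 + (-30 - 5*j) = -33 - 5*j)
T = 4 (T = -(-4 - 3)*4/7 = -(-1)*4 = -⅐*(-28) = 4)
P*S(R(6, 6), 5) + T = -34*(-33 - 5*(-9)) + 4 = -34*(-33 + 45) + 4 = -34*12 + 4 = -408 + 4 = -404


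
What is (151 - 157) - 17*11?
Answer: -193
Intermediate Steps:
(151 - 157) - 17*11 = -6 - 187 = -193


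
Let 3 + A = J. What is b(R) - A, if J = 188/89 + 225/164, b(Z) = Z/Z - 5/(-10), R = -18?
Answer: 14825/14596 ≈ 1.0157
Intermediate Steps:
b(Z) = 3/2 (b(Z) = 1 - 5*(-⅒) = 1 + ½ = 3/2)
J = 50857/14596 (J = 188*(1/89) + 225*(1/164) = 188/89 + 225/164 = 50857/14596 ≈ 3.4843)
A = 7069/14596 (A = -3 + 50857/14596 = 7069/14596 ≈ 0.48431)
b(R) - A = 3/2 - 1*7069/14596 = 3/2 - 7069/14596 = 14825/14596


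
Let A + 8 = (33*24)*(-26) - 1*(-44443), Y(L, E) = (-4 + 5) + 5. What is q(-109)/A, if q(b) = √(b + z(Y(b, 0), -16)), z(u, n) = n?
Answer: 5*I*√5/23843 ≈ 0.00046891*I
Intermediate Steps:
Y(L, E) = 6 (Y(L, E) = 1 + 5 = 6)
q(b) = √(-16 + b) (q(b) = √(b - 16) = √(-16 + b))
A = 23843 (A = -8 + ((33*24)*(-26) - 1*(-44443)) = -8 + (792*(-26) + 44443) = -8 + (-20592 + 44443) = -8 + 23851 = 23843)
q(-109)/A = √(-16 - 109)/23843 = √(-125)*(1/23843) = (5*I*√5)*(1/23843) = 5*I*√5/23843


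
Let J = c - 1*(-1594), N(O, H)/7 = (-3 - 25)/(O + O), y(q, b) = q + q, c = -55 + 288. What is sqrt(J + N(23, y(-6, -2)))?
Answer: sqrt(964229)/23 ≈ 42.694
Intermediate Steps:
c = 233
y(q, b) = 2*q
N(O, H) = -98/O (N(O, H) = 7*((-3 - 25)/(O + O)) = 7*(-28*1/(2*O)) = 7*(-14/O) = -98/O)
J = 1827 (J = 233 - 1*(-1594) = 233 + 1594 = 1827)
sqrt(J + N(23, y(-6, -2))) = sqrt(1827 - 98/23) = sqrt(41923/23) = sqrt(964229)/23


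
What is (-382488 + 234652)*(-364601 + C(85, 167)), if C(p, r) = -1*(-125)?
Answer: 53882673936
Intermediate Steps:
C(p, r) = 125
(-382488 + 234652)*(-364601 + C(85, 167)) = (-382488 + 234652)*(-364601 + 125) = -147836*(-364476) = 53882673936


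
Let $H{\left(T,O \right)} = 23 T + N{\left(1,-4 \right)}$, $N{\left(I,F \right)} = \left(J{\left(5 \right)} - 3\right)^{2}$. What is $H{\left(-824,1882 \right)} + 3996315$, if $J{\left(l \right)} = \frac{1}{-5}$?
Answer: $\frac{99434331}{25} \approx 3.9774 \cdot 10^{6}$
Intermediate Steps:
$J{\left(l \right)} = - \frac{1}{5}$
$N{\left(I,F \right)} = \frac{256}{25}$ ($N{\left(I,F \right)} = \left(- \frac{1}{5} - 3\right)^{2} = \left(- \frac{16}{5}\right)^{2} = \frac{256}{25}$)
$H{\left(T,O \right)} = \frac{256}{25} + 23 T$ ($H{\left(T,O \right)} = 23 T + \frac{256}{25} = \frac{256}{25} + 23 T$)
$H{\left(-824,1882 \right)} + 3996315 = \left(\frac{256}{25} + 23 \left(-824\right)\right) + 3996315 = \left(\frac{256}{25} - 18952\right) + 3996315 = - \frac{473544}{25} + 3996315 = \frac{99434331}{25}$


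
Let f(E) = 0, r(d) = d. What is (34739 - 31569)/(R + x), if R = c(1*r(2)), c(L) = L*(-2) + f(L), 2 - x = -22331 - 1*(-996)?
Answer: 3170/21333 ≈ 0.14860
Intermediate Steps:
x = 21337 (x = 2 - (-22331 - 1*(-996)) = 2 - (-22331 + 996) = 2 - 1*(-21335) = 2 + 21335 = 21337)
c(L) = -2*L (c(L) = L*(-2) + 0 = -2*L + 0 = -2*L)
R = -4 (R = -2*2 = -4)
(34739 - 31569)/(R + x) = (34739 - 31569)/(-4 + 21337) = 3170/21333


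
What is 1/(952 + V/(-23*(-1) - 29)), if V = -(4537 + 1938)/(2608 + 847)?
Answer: 4146/3948287 ≈ 0.0010501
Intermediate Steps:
V = -1295/691 (V = -6475/3455 = -1*1295/691 = -1295/691 ≈ -1.8741)
1/(952 + V/(-23*(-1) - 29)) = 1/(952 - 1295/(691*(-23*(-1) - 29))) = 1/(952 - 1295/(691*(23 - 29))) = 1/(952 - 1295/691/(-6)) = 1/(952 - 1295/691*(-⅙)) = 1/(952 + 1295/4146) = 1/(3948287/4146) = 4146/3948287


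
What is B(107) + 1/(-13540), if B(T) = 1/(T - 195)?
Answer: -3407/297880 ≈ -0.011437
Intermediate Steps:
B(T) = 1/(-195 + T)
B(107) + 1/(-13540) = 1/(-195 + 107) + 1/(-13540) = 1/(-88) - 1/13540 = -1/88 - 1/13540 = -3407/297880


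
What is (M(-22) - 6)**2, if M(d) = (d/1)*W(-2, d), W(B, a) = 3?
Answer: 5184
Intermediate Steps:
M(d) = 3*d (M(d) = (d/1)*3 = (d*1)*3 = d*3 = 3*d)
(M(-22) - 6)**2 = (3*(-22) - 6)**2 = (-66 - 6)**2 = (-72)**2 = 5184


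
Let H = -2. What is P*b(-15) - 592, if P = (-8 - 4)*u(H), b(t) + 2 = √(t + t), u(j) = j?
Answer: -640 + 24*I*√30 ≈ -640.0 + 131.45*I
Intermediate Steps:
b(t) = -2 + √2*√t (b(t) = -2 + √(t + t) = -2 + √(2*t) = -2 + √2*√t)
P = 24 (P = (-8 - 4)*(-2) = -12*(-2) = 24)
P*b(-15) - 592 = 24*(-2 + √2*√(-15)) - 592 = 24*(-2 + √2*(I*√15)) - 592 = 24*(-2 + I*√30) - 592 = (-48 + 24*I*√30) - 592 = -640 + 24*I*√30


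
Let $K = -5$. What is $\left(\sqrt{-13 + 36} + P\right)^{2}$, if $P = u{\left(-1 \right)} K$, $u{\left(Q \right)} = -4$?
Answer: $\left(20 + \sqrt{23}\right)^{2} \approx 614.83$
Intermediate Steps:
$P = 20$ ($P = \left(-4\right) \left(-5\right) = 20$)
$\left(\sqrt{-13 + 36} + P\right)^{2} = \left(\sqrt{-13 + 36} + 20\right)^{2} = \left(\sqrt{23} + 20\right)^{2} = \left(20 + \sqrt{23}\right)^{2}$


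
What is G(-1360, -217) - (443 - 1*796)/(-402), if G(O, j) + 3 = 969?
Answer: 387979/402 ≈ 965.12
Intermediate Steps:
G(O, j) = 966 (G(O, j) = -3 + 969 = 966)
G(-1360, -217) - (443 - 1*796)/(-402) = 966 - (443 - 1*796)/(-402) = 966 - (443 - 796)*(-1)/402 = 966 - (-353)*(-1)/402 = 966 - 1*353/402 = 966 - 353/402 = 387979/402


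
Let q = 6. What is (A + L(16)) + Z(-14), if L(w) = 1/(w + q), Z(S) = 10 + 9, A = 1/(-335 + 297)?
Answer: 3975/209 ≈ 19.019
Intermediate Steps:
A = -1/38 (A = 1/(-38) = -1/38 ≈ -0.026316)
Z(S) = 19
L(w) = 1/(6 + w) (L(w) = 1/(w + 6) = 1/(6 + w))
(A + L(16)) + Z(-14) = (-1/38 + 1/(6 + 16)) + 19 = (-1/38 + 1/22) + 19 = 4/209 + 19 = 3975/209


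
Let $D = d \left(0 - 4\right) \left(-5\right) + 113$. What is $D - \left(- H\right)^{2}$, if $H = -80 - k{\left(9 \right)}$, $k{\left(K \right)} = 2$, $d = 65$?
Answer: $-5311$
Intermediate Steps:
$H = -82$ ($H = -80 - 2 = -82$)
$D = 1413$ ($D = 65 \left(0 - 4\right) \left(-5\right) + 113 = 65 \left(\left(-4\right) \left(-5\right)\right) + 113 = 65 \cdot 20 + 113 = 1300 + 113 = 1413$)
$D - \left(- H\right)^{2} = 1413 - \left(\left(-1\right) \left(-82\right)\right)^{2} = 1413 - 82^{2} = 1413 - 6724 = -5311$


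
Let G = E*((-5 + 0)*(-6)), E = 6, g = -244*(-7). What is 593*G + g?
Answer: 108448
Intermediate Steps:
g = 1708 (g = -61*(-28) = 1708)
G = 180 (G = 6*((-5 + 0)*(-6)) = 6*(-5*(-6)) = 6*30 = 180)
593*G + g = 593*180 + 1708 = 106740 + 1708 = 108448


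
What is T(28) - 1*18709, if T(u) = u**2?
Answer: -17925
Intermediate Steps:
T(28) - 1*18709 = 28**2 - 1*18709 = 784 - 18709 = -17925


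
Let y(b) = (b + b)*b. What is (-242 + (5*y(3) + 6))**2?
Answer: 21316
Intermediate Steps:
y(b) = 2*b**2 (y(b) = (2*b)*b = 2*b**2)
(-242 + (5*y(3) + 6))**2 = (-242 + (5*(2*3**2) + 6))**2 = (-242 + (5*(2*9) + 6))**2 = (-242 + (5*18 + 6))**2 = (-242 + (90 + 6))**2 = (-242 + 96)**2 = (-146)**2 = 21316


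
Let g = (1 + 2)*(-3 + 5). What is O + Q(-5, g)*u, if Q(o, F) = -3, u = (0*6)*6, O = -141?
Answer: -141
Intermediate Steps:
u = 0 (u = 0*6 = 0)
g = 6 (g = 3*2 = 6)
O + Q(-5, g)*u = -141 - 3*0 = -141 + 0 = -141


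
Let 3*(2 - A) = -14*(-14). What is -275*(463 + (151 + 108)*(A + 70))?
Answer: -1806475/3 ≈ -6.0216e+5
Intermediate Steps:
A = -190/3 (A = 2 - (-14)*(-14)/3 = 2 - 1/3*196 = 2 - 196/3 = -190/3 ≈ -63.333)
-275*(463 + (151 + 108)*(A + 70)) = -275*(463 + (151 + 108)*(-190/3 + 70)) = -275*(463 + 259*(20/3)) = -275*(463 + 5180/3) = -275*6569/3 = -1806475/3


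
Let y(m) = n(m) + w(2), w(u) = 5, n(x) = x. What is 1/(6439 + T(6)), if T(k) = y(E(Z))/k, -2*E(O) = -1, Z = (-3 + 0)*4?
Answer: 12/77279 ≈ 0.00015528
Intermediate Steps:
Z = -12 (Z = -3*4 = -12)
E(O) = ½ (E(O) = -½*(-1) = ½)
y(m) = 5 + m (y(m) = m + 5 = 5 + m)
T(k) = 11/(2*k) (T(k) = (5 + ½)/k = 11/(2*k))
1/(6439 + T(6)) = 1/(6439 + (11/2)/6) = 1/(6439 + (11/2)*(⅙)) = 1/(6439 + 11/12) = 1/(77279/12) = 12/77279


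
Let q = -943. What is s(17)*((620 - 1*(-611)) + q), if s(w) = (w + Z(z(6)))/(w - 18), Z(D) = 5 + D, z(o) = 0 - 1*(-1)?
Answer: -6624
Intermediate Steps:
z(o) = 1 (z(o) = 0 + 1 = 1)
s(w) = (6 + w)/(-18 + w) (s(w) = (w + (5 + 1))/(w - 18) = (w + 6)/(-18 + w) = (6 + w)/(-18 + w))
s(17)*((620 - 1*(-611)) + q) = ((6 + 17)/(-18 + 17))*((620 - 1*(-611)) - 943) = (23/(-1))*((620 + 611) - 943) = (-1*23)*(1231 - 943) = -23*288 = -6624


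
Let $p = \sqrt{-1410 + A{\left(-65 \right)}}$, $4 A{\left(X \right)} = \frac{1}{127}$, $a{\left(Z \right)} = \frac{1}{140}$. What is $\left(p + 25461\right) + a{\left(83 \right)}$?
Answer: $\frac{3564541}{140} + \frac{i \sqrt{90967433}}{254} \approx 25461.0 + 37.55 i$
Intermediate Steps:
$a{\left(Z \right)} = \frac{1}{140}$
$A{\left(X \right)} = \frac{1}{508}$ ($A{\left(X \right)} = \frac{1}{4 \cdot 127} = \frac{1}{4} \cdot \frac{1}{127} = \frac{1}{508}$)
$p = \frac{i \sqrt{90967433}}{254}$ ($p = \sqrt{-1410 + \frac{1}{508}} = \sqrt{- \frac{716279}{508}} = \frac{i \sqrt{90967433}}{254} \approx 37.55 i$)
$\left(p + 25461\right) + a{\left(83 \right)} = \left(\frac{i \sqrt{90967433}}{254} + 25461\right) + \frac{1}{140} = \left(25461 + \frac{i \sqrt{90967433}}{254}\right) + \frac{1}{140} = \frac{3564541}{140} + \frac{i \sqrt{90967433}}{254}$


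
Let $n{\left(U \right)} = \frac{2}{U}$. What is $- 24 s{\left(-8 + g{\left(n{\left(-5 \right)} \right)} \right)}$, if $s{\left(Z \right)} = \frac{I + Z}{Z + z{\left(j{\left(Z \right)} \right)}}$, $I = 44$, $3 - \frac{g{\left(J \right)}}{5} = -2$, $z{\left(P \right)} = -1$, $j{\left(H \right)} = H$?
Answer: $- \frac{183}{2} \approx -91.5$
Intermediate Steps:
$g{\left(J \right)} = 25$ ($g{\left(J \right)} = 15 - -10 = 15 + 10 = 25$)
$s{\left(Z \right)} = \frac{44 + Z}{-1 + Z}$ ($s{\left(Z \right)} = \frac{44 + Z}{Z - 1} = \frac{44 + Z}{-1 + Z}$)
$- 24 s{\left(-8 + g{\left(n{\left(-5 \right)} \right)} \right)} = - 24 \frac{44 + \left(-8 + 25\right)}{-1 + \left(-8 + 25\right)} = - 24 \frac{44 + 17}{-1 + 17} = - 24 \cdot \frac{1}{16} \cdot 61 = \left(-24\right) \frac{61}{16} = - \frac{183}{2}$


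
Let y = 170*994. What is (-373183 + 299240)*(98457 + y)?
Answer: -19775094091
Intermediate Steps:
y = 168980
(-373183 + 299240)*(98457 + y) = (-373183 + 299240)*(98457 + 168980) = -73943*267437 = -19775094091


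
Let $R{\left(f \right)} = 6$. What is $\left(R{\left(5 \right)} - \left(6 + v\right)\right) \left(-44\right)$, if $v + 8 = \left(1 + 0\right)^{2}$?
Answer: $-308$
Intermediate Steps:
$v = -7$ ($v = -8 + \left(1 + 0\right)^{2} = -8 + 1^{2} = -8 + 1 = -7$)
$\left(R{\left(5 \right)} - \left(6 + v\right)\right) \left(-44\right) = \left(6 - -1\right) \left(-44\right) = \left(6 + \left(-6 + 7\right)\right) \left(-44\right) = \left(6 + 1\right) \left(-44\right) = 7 \left(-44\right) = -308$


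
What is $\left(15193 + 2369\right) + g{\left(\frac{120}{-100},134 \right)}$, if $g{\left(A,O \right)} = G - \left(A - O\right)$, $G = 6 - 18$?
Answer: $\frac{88426}{5} \approx 17685.0$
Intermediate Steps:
$G = -12$ ($G = 6 - 18 = -12$)
$g{\left(A,O \right)} = -12 + O - A$ ($g{\left(A,O \right)} = -12 - \left(A - O\right) = -12 + O - A$)
$\left(15193 + 2369\right) + g{\left(\frac{120}{-100},134 \right)} = \left(15193 + 2369\right) - \left(-122 - \frac{6}{5}\right) = 17562 - \left(-122 - \frac{6}{5}\right) = 17562 - - \frac{616}{5} = 17562 + \left(-12 + 134 + \frac{6}{5}\right) = 17562 + \frac{616}{5} = \frac{88426}{5}$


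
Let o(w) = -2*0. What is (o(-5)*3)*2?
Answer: 0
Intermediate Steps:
o(w) = 0
(o(-5)*3)*2 = (0*3)*2 = 0*2 = 0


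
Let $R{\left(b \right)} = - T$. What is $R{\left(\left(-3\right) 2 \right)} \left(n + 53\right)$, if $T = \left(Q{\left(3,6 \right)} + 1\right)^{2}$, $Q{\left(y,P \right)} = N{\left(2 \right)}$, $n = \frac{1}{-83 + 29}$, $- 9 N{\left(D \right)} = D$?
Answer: $- \frac{140189}{4374} \approx -32.051$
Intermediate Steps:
$N{\left(D \right)} = - \frac{D}{9}$
$n = - \frac{1}{54}$ ($n = \frac{1}{-54} = - \frac{1}{54} \approx -0.018519$)
$Q{\left(y,P \right)} = - \frac{2}{9}$ ($Q{\left(y,P \right)} = \left(- \frac{1}{9}\right) 2 = - \frac{2}{9}$)
$T = \frac{49}{81}$ ($T = \left(- \frac{2}{9} + 1\right)^{2} = \left(\frac{7}{9}\right)^{2} = \frac{49}{81} \approx 0.60494$)
$R{\left(b \right)} = - \frac{49}{81}$ ($R{\left(b \right)} = \left(-1\right) \frac{49}{81} = - \frac{49}{81}$)
$R{\left(\left(-3\right) 2 \right)} \left(n + 53\right) = - \frac{49 \left(- \frac{1}{54} + 53\right)}{81} = \left(- \frac{49}{81}\right) \frac{2861}{54} = - \frac{140189}{4374}$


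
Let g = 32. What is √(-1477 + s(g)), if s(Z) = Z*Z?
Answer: I*√453 ≈ 21.284*I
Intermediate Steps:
s(Z) = Z²
√(-1477 + s(g)) = √(-1477 + 32²) = √(-1477 + 1024) = √(-453) = I*√453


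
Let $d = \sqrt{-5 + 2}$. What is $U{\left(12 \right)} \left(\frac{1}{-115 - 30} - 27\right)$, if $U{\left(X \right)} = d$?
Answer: $- \frac{3916 i \sqrt{3}}{145} \approx - 46.777 i$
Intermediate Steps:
$d = i \sqrt{3}$ ($d = \sqrt{-3} = i \sqrt{3} \approx 1.732 i$)
$U{\left(X \right)} = i \sqrt{3}$
$U{\left(12 \right)} \left(\frac{1}{-115 - 30} - 27\right) = i \sqrt{3} \left(\frac{1}{-115 - 30} - 27\right) = i \sqrt{3} \left(\frac{1}{-145} - 27\right) = i \sqrt{3} \left(- \frac{1}{145} - 27\right) = i \sqrt{3} \left(- \frac{3916}{145}\right) = - \frac{3916 i \sqrt{3}}{145}$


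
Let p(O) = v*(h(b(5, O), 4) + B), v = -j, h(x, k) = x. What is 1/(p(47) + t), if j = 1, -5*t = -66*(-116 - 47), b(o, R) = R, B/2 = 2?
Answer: -5/11013 ≈ -0.00045401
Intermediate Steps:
B = 4 (B = 2*2 = 4)
t = -10758/5 (t = -(-66)*(-116 - 47)/5 = -(-66)*(-163)/5 = -⅕*10758 = -10758/5 ≈ -2151.6)
v = -1 (v = -1*1 = -1)
p(O) = -4 - O (p(O) = -(O + 4) = -(4 + O) = -4 - O)
1/(p(47) + t) = 1/((-4 - 1*47) - 10758/5) = 1/((-4 - 47) - 10758/5) = 1/(-51 - 10758/5) = 1/(-11013/5) = -5/11013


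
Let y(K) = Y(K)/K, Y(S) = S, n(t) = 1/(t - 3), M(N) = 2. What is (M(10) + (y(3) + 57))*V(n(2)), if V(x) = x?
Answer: -60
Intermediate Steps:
n(t) = 1/(-3 + t)
y(K) = 1 (y(K) = K/K = 1)
(M(10) + (y(3) + 57))*V(n(2)) = (2 + (1 + 57))/(-3 + 2) = (2 + 58)/(-1) = 60*(-1) = -60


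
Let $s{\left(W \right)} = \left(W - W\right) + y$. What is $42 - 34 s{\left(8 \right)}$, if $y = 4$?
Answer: $-94$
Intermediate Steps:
$s{\left(W \right)} = 4$ ($s{\left(W \right)} = \left(W - W\right) + 4 = 0 + 4 = 4$)
$42 - 34 s{\left(8 \right)} = 42 - 136 = -94$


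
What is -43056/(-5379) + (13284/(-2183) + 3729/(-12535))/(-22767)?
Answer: 2980507801924897/372342762355685 ≈ 8.0047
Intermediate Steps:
-43056/(-5379) + (13284/(-2183) + 3729/(-12535))/(-22767) = -43056*(-1/5379) + (13284*(-1/2183) + 3729*(-1/12535))*(-1/22767) = 14352/1793 + (-13284/2183 - 3729/12535)*(-1/22767) = 14352/1793 - 174655347/27363905*(-1/22767) = 14352/1793 + 58218449/207664675045 = 2980507801924897/372342762355685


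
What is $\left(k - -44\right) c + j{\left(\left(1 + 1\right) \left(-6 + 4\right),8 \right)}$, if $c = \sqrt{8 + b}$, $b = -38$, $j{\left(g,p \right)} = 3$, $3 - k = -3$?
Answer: $3 + 50 i \sqrt{30} \approx 3.0 + 273.86 i$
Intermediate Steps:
$k = 6$ ($k = 3 - -3 = 3 + 3 = 6$)
$c = i \sqrt{30}$ ($c = \sqrt{8 - 38} = \sqrt{-30} = i \sqrt{30} \approx 5.4772 i$)
$\left(k - -44\right) c + j{\left(\left(1 + 1\right) \left(-6 + 4\right),8 \right)} = \left(6 - -44\right) i \sqrt{30} + 3 = \left(6 + 44\right) i \sqrt{30} + 3 = 50 i \sqrt{30} + 3 = 3 + 50 i \sqrt{30}$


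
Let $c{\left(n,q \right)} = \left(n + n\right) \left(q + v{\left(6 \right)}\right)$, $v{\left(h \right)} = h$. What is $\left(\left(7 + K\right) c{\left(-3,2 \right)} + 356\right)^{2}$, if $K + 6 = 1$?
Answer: $67600$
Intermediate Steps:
$K = -5$ ($K = -6 + 1 = -5$)
$c{\left(n,q \right)} = 2 n \left(6 + q\right)$ ($c{\left(n,q \right)} = \left(n + n\right) \left(q + 6\right) = 2 n \left(6 + q\right)$)
$\left(\left(7 + K\right) c{\left(-3,2 \right)} + 356\right)^{2} = \left(\left(7 - 5\right) 2 \left(-3\right) \left(6 + 2\right) + 356\right)^{2} = \left(2 \cdot 2 \left(-3\right) 8 + 356\right)^{2} = \left(2 \left(-48\right) + 356\right)^{2} = \left(-96 + 356\right)^{2} = 260^{2} = 67600$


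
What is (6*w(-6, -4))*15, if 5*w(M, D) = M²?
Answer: 648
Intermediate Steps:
w(M, D) = M²/5
(6*w(-6, -4))*15 = (6*((⅕)*(-6)²))*15 = (6*((⅕)*36))*15 = (6*(36/5))*15 = (216/5)*15 = 648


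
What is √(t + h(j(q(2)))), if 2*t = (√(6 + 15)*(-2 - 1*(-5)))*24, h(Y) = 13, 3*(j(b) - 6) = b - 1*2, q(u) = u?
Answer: √(13 + 36*√21) ≈ 13.341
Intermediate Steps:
j(b) = 16/3 + b/3 (j(b) = 6 + (b - 1*2)/3 = 6 + (b - 2)/3 = 6 + (-2 + b)/3 = 6 + (-⅔ + b/3) = 16/3 + b/3)
t = 36*√21 (t = ((√(6 + 15)*(-2 - 1*(-5)))*24)/2 = ((√21*(-2 + 5))*24)/2 = ((√21*3)*24)/2 = ((3*√21)*24)/2 = (72*√21)/2 = 36*√21 ≈ 164.97)
√(t + h(j(q(2)))) = √(36*√21 + 13) = √(13 + 36*√21)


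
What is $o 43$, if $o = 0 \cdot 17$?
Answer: $0$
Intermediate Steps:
$o = 0$
$o 43 = 0 \cdot 43 = 0$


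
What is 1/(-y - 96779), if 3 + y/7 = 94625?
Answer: -1/759133 ≈ -1.3173e-6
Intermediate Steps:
y = 662354 (y = -21 + 7*94625 = -21 + 662375 = 662354)
1/(-y - 96779) = 1/(-1*662354 - 96779) = 1/(-662354 - 96779) = 1/(-759133) = -1/759133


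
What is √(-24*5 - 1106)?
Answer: I*√1226 ≈ 35.014*I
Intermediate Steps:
√(-24*5 - 1106) = √(-120 - 1106) = √(-1226) = I*√1226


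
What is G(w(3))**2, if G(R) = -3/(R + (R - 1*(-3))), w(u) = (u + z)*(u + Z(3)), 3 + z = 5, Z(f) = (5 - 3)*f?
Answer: 1/961 ≈ 0.0010406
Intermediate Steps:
Z(f) = 2*f
z = 2 (z = -3 + 5 = 2)
w(u) = (2 + u)*(6 + u) (w(u) = (u + 2)*(u + 2*3) = (2 + u)*(u + 6) = (2 + u)*(6 + u))
G(R) = -3/(3 + 2*R) (G(R) = -3/(R + (R + 3)) = -3/(R + (3 + R)) = -3/(3 + 2*R))
G(w(3))**2 = (-3/(3 + 2*(12 + 3**2 + 8*3)))**2 = (-3/(3 + 2*(12 + 9 + 24)))**2 = (-3/(3 + 2*45))**2 = (-3/(3 + 90))**2 = (-3/93)**2 = (-3*1/93)**2 = (-1/31)**2 = 1/961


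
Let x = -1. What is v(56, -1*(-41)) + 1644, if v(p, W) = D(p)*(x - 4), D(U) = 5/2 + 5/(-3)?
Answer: 9839/6 ≈ 1639.8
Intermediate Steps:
D(U) = ⅚ (D(U) = 5*(½) + 5*(-⅓) = 5/2 - 5/3 = ⅚)
v(p, W) = -25/6 (v(p, W) = 5*(-1 - 4)/6 = (⅚)*(-5) = -25/6)
v(56, -1*(-41)) + 1644 = -25/6 + 1644 = 9839/6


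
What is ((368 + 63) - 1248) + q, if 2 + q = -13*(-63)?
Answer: 0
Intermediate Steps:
q = 817 (q = -2 - 13*(-63) = -2 + 819 = 817)
((368 + 63) - 1248) + q = ((368 + 63) - 1248) + 817 = (431 - 1248) + 817 = -817 + 817 = 0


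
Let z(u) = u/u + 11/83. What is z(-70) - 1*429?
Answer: -35513/83 ≈ -427.87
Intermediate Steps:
z(u) = 94/83 (z(u) = 1 + 11*(1/83) = 1 + 11/83 = 94/83)
z(-70) - 1*429 = 94/83 - 1*429 = 94/83 - 429 = -35513/83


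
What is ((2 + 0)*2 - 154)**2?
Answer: 22500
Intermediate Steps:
((2 + 0)*2 - 154)**2 = (2*2 - 154)**2 = (4 - 154)**2 = (-150)**2 = 22500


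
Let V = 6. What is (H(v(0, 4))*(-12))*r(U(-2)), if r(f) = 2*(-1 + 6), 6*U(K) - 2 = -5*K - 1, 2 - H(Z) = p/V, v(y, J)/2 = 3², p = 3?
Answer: -180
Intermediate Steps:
v(y, J) = 18 (v(y, J) = 2*3² = 2*9 = 18)
H(Z) = 3/2 (H(Z) = 2 - 3/6 = 2 - 1*½ = 2 - ½ = 3/2)
U(K) = ⅙ - 5*K/6 (U(K) = ⅓ + (-5*K - 1)/6 = ⅓ + (-1 - 5*K)/6 = ⅓ + (-⅙ - 5*K/6) = ⅙ - 5*K/6)
r(f) = 10 (r(f) = 2*5 = 10)
(H(v(0, 4))*(-12))*r(U(-2)) = ((3/2)*(-12))*10 = -18*10 = -180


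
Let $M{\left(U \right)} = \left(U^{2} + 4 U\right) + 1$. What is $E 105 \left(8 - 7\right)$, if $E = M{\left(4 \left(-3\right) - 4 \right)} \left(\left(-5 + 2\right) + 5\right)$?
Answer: $40530$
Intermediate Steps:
$M{\left(U \right)} = 1 + U^{2} + 4 U$
$E = 386$ ($E = \left(1 + \left(4 \left(-3\right) - 4\right)^{2} + 4 \left(4 \left(-3\right) - 4\right)\right) \left(\left(-5 + 2\right) + 5\right) = \left(1 + \left(-12 - 4\right)^{2} + 4 \left(-12 - 4\right)\right) \left(-3 + 5\right) = \left(1 + \left(-16\right)^{2} + 4 \left(-16\right)\right) 2 = \left(1 + 256 - 64\right) 2 = 193 \cdot 2 = 386$)
$E 105 \left(8 - 7\right) = 386 \cdot 105 \left(8 - 7\right) = 40530 \left(8 - 7\right) = 40530 \cdot 1 = 40530$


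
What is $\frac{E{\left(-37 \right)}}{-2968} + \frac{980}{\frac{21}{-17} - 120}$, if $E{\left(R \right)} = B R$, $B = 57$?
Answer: $- \frac{45100231}{6117048} \approx -7.3729$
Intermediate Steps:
$E{\left(R \right)} = 57 R$
$\frac{E{\left(-37 \right)}}{-2968} + \frac{980}{\frac{21}{-17} - 120} = \frac{57 \left(-37\right)}{-2968} + \frac{980}{\frac{21}{-17} - 120} = \left(-2109\right) \left(- \frac{1}{2968}\right) + \frac{980}{21 \left(- \frac{1}{17}\right) - 120} = \frac{2109}{2968} + \frac{980}{- \frac{21}{17} - 120} = \frac{2109}{2968} + \frac{980}{- \frac{2061}{17}} = \frac{2109}{2968} + 980 \left(- \frac{17}{2061}\right) = \frac{2109}{2968} - \frac{16660}{2061} = - \frac{45100231}{6117048}$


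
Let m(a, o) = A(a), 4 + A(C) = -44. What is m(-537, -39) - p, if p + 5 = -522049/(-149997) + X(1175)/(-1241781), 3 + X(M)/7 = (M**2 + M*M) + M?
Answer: -1919037566794/62087808219 ≈ -30.908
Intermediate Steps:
A(C) = -48 (A(C) = -4 - 44 = -48)
m(a, o) = -48
X(M) = -21 + 7*M + 14*M**2 (X(M) = -21 + 7*((M**2 + M*M) + M) = -21 + 7*((M**2 + M**2) + M) = -21 + 7*(2*M**2 + M) = -21 + 7*(M + 2*M**2) = -21 + (7*M + 14*M**2) = -21 + 7*M + 14*M**2)
p = -1061177227718/62087808219 (p = -5 + (-522049/(-149997) + (-21 + 7*1175 + 14*1175**2)/(-1241781)) = -5 + (-522049*(-1/149997) + (-21 + 8225 + 14*1380625)*(-1/1241781)) = -5 + (522049/149997 + (-21 + 8225 + 19328750)*(-1/1241781)) = -5 + (522049/149997 + 19336954*(-1/1241781)) = -5 + (522049/149997 - 19336954/1241781) = -5 - 750738186623/62087808219 = -1061177227718/62087808219 ≈ -17.092)
m(-537, -39) - p = -48 - 1*(-1061177227718/62087808219) = -48 + 1061177227718/62087808219 = -1919037566794/62087808219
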